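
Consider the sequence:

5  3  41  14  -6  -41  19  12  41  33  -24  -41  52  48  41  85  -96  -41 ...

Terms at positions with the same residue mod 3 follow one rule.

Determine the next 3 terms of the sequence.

The terms cycle through 3 interleaved subsequences.
Subsequence A: 5, 14, 19, 33, 52, 85 — each term equals the sum of the previous two.
Subsequence B: 3, -6, 12, -24, 48, -96 — multiplying by -2 each time.
Subsequence C: 41, -41, 41, -41, 41, -41 — oscillating between 41 and -41.
Position 19 falls in subsequence A as its term 7, giving 137.
Term 20 comes from subsequence B (its 7th entry): 192.
Term 21 comes from subsequence C (its 7th entry): 41.

137, 192, 41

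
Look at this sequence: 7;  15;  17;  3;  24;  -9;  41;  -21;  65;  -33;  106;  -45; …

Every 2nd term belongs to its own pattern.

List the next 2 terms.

171, -57

Odd-indexed and even-indexed terms follow separate rules.
Subsequence A: 7, 17, 24, 41, 65, 106. Each term equals the sum of the previous two.
Subsequence B: 15, 3, -9, -21, -33, -45. Arithmetic with common difference −12.
Position 13 falls in subsequence A as its term 7, giving 171.
The 14th slot belongs to subsequence B; its 7th term is -57.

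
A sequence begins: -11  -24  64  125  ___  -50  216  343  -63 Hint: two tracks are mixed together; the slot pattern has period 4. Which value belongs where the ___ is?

Positions follow the repeating pattern AABB; grouping by letter gives 2 tracks.
Stream A: -11, -24, ?, -50, -63. Arithmetic with common difference −13.
Stream B: 64, 125, 216, 343. The cubes 4³, 5³, 6³, ….
Filling stream A at index 3 by its rule yields -37.

-37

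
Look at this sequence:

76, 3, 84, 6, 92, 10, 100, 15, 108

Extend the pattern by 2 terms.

Split by position mod 2 into 2 tracks.
Track A: 76, 84, 92, 100, 108 (linear: a_n = 68 + 8·n).
Track B: 3, 6, 10, 15 (triangular numbers n(n+1)/2 for n = 2, 3, …).
The 10th slot belongs to track B; its 5th term is 21.
The 11th slot belongs to track A; its 6th term is 116.

21, 116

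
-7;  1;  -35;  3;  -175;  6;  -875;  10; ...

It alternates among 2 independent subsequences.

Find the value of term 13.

-109375

Split by position mod 2 into 2 tracks.
Track A: -7, -35, -175, -875 — multiplying by 5 each time.
Track B: 1, 3, 6, 10 — triangular numbers n(n+1)/2 for n = 1, 2, ….
The 13th slot belongs to track A; its 7th term is -109375.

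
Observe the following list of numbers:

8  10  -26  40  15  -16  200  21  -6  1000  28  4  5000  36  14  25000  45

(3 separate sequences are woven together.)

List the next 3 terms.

24, 125000, 55

Read the sequence 3 terms at a time; column i is its own pattern.
Track A: 8, 40, 200, 1000, 5000, 25000 (a geometric progression (common ratio 5)).
Track B: 10, 15, 21, 28, 36, 45 (triangular numbers n(n+1)/2 for n = 4, 5, …).
Track C: -26, -16, -6, 4, 14 (arithmetic with common difference +10).
Position 18 → track C, term 6 = 24.
The 19th slot belongs to track A; its 7th term is 125000.
Position 20 → track B, term 7 = 55.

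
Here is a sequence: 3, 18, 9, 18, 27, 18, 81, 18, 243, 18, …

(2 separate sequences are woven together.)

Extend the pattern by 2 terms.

729, 18

Taking every 2nd term gives 2 separate tracks.
Track A: 3, 9, 27, 81, 243 — successive powers of 3.
Track B: 18, 18, 18, 18, 18 — always 18.
Position 11 → track A, term 6 = 729.
Term 12 comes from track B (its 6th entry): 18.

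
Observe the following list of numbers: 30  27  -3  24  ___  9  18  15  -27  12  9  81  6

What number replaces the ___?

21

The slot pattern repeats as AAB (period 3), so there are 2 interleaved tracks.
Subsequence A: 30, 27, 24, ?, 18, 15, 12, 9, 6 — linear: a_n = 33 − 3·n.
Subsequence B: -3, 9, -27, 81 — multiplying by -3 each time.
Subsequence A's pattern makes the blank 21.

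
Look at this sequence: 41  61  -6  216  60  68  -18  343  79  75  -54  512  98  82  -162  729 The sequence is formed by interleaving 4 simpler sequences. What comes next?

Split by position mod 4 into 4 tracks.
Track A: 41, 60, 79, 98 (arithmetic, step +19).
Track B: 61, 68, 75, 82 (arithmetic with common difference +7).
Track C: -6, -18, -54, -162 (geometric with ratio 3).
Track D: 216, 343, 512, 729 (the cubes 6³, 7³, 8³, …).
Position 17 falls in track A as its term 5, giving 117.

117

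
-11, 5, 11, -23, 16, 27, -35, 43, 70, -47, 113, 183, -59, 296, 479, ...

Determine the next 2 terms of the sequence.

Reading positions in blocks of 3 reveals the pattern ABB — 2 tracks woven together.
Track A: -11, -23, -35, -47, -59 (linear: a_n = 1 − 12·n).
Track B: 5, 11, 16, 27, 43, 70, 113, 183, 296, 479 (Fibonacci-style (each term is the sum of the two before it)).
Term 16 comes from track A (its 6th entry): -71.
Term 17 comes from track B (its 11th entry): 775.

-71, 775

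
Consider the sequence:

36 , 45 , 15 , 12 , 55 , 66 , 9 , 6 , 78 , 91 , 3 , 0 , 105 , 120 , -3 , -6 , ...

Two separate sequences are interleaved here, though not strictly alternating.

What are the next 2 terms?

136, 153

The slot pattern repeats as AABB (period 4), so there are 2 interleaved tracks.
Subsequence A = 36, 45, 55, 66, 78, 91, 105, 120: triangular numbers starting at T_8.
Subsequence B = 15, 12, 9, 6, 3, 0, -3, -6: arithmetic with common difference −3.
Term 17 comes from subsequence A (its 9th entry): 136.
The 18th slot belongs to subsequence A; its 10th term is 153.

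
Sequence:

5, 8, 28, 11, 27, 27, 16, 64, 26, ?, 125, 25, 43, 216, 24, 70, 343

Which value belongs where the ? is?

27

Taking every 3rd term gives 3 separate tracks.
Track A: 5, 11, 16, ?, 43, 70 — Fibonacci-style (each term is the sum of the two before it).
Track B: 8, 27, 64, 125, 216, 343 — the cubes 2³, 3³, 4³, ….
Track C: 28, 27, 26, 25, 24 — linear: a_n = 29 − n.
So the missing entry in track A is 27.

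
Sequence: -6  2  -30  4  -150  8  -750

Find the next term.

16

Taking every 2nd term gives 2 separate tracks.
Stream A: -6, -30, -150, -750 (geometric, ×5 each step).
Stream B: 2, 4, 8 (successive powers of 2).
Position 8 falls in stream B as its term 4, giving 16.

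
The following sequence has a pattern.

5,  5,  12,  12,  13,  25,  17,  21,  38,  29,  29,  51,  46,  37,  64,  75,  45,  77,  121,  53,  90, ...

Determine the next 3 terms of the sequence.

196, 61, 103

Split by position mod 3: positions 1, 4, 7, … form one track, and each other residue class forms its own.
Subsequence A = 5, 12, 17, 29, 46, 75, 121: a Fibonacci-like recurrence a_n = a_{n-1} + a_{n-2}.
Subsequence B = 5, 13, 21, 29, 37, 45, 53: linear: a_n = -3 + 8·n.
Subsequence C = 12, 25, 38, 51, 64, 77, 90: adding 13 each time.
Position 22 falls in subsequence A as its term 8, giving 196.
Position 23 falls in subsequence B as its term 8, giving 61.
Position 24 falls in subsequence C as its term 8, giving 103.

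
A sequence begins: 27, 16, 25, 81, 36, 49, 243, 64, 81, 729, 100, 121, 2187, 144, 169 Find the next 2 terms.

6561, 196

Positions follow the repeating pattern ABB; grouping by letter gives 2 tracks.
Track A is 27, 81, 243, 729, 2187, which is successive powers of 3.
Track B is 16, 25, 36, 49, 64, 81, 100, 121, 144, 169, which is consecutive squares n² from n = 4.
The 16th slot belongs to track A; its 6th term is 6561.
Position 17 → track B, term 11 = 196.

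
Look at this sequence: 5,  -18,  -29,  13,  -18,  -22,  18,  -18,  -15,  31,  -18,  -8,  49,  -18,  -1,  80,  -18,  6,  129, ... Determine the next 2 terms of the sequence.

Split by position mod 3 into 3 tracks.
Stream A = 5, 13, 18, 31, 49, 80, 129: Fibonacci-style (each term is the sum of the two before it).
Stream B = -18, -18, -18, -18, -18, -18: constant -18.
Stream C = -29, -22, -15, -8, -1, 6: linear: a_n = -36 + 7·n.
Term 20 comes from stream B (its 7th entry): -18.
Term 21 comes from stream C (its 7th entry): 13.

-18, 13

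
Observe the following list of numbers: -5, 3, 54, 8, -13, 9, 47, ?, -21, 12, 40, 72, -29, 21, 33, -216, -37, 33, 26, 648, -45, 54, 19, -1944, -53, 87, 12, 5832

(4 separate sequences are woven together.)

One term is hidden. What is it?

-24

Taking every 4th term gives 4 separate tracks.
Track A: -5, -13, -21, -29, -37, -45, -53. Linear: a_n = 3 − 8·n.
Track B: 3, 9, 12, 21, 33, 54, 87. A Fibonacci-like recurrence a_n = a_{n-1} + a_{n-2}.
Track C: 54, 47, 40, 33, 26, 19, 12. Subtracting 7 each time.
Track D: 8, ?, 72, -216, 648, -1944, 5832. Geometric with ratio -3.
Filling track D at index 2 by its rule yields -24.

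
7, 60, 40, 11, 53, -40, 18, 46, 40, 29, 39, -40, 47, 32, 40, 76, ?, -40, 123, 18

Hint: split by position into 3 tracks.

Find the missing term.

25

Split by position mod 3: positions 1, 4, 7, … form one track, and each other residue class forms its own.
Track A: 7, 11, 18, 29, 47, 76, 123 (a Fibonacci-like recurrence a_n = a_{n-1} + a_{n-2}).
Track B: 60, 53, 46, 39, 32, ?, 18 (arithmetic, step −7).
Track C: 40, -40, 40, -40, 40, -40 (alternating ±40).
Track B's pattern makes the blank 25.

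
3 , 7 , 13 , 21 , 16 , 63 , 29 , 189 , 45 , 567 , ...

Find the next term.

74

Positions 1, 3, 5, … form one subsequence and positions 2, 4, 6, … form another.
Track A = 3, 13, 16, 29, 45: a Fibonacci-like recurrence a_n = a_{n-1} + a_{n-2}.
Track B = 7, 21, 63, 189, 567: a geometric progression (common ratio 3).
The 11th slot belongs to track A; its 6th term is 74.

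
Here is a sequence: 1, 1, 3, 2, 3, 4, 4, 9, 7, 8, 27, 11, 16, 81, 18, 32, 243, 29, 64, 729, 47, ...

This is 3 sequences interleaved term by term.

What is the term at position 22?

128

Split by position mod 3: positions 1, 4, 7, … form one track, and each other residue class forms its own.
Track A: 1, 2, 4, 8, 16, 32, 64 (multiplying by 2 each time).
Track B: 1, 3, 9, 27, 81, 243, 729 (powers 3^0, 3^1, 3^2, …).
Track C: 3, 4, 7, 11, 18, 29, 47 (a Fibonacci-like recurrence a_n = a_{n-1} + a_{n-2}).
Position 22 → track A, term 8 = 128.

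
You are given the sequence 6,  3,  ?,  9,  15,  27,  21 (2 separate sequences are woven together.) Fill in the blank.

Split by position mod 2 into 2 tracks.
Track A: 6, ?, 15, 21 — triangular numbers starting at T_3.
Track B: 3, 9, 27 — successive powers of 3.
Track A's pattern makes the blank 10.

10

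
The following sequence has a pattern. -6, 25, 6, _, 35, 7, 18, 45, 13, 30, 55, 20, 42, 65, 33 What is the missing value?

6

Split by position mod 3 into 3 tracks.
Track A = -6, ?, 18, 30, 42: arithmetic with common difference +12.
Track B = 25, 35, 45, 55, 65: linear: a_n = 15 + 10·n.
Track C = 6, 7, 13, 20, 33: a Fibonacci-like recurrence a_n = a_{n-1} + a_{n-2}.
The gap is track A's term 2; the rule gives 6.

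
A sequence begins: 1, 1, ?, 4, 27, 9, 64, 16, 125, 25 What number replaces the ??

8

Split by position mod 2 into 2 tracks.
Track A: 1, ?, 27, 64, 125 (consecutive cubes n³ from n = 1).
Track B: 1, 4, 9, 16, 25 (perfect squares starting at 1²).
The gap is track A's term 2; the rule gives 8.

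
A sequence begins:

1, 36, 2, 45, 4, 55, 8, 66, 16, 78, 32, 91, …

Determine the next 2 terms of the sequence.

The terms cycle through 2 interleaved subsequences.
Stream A = 1, 2, 4, 8, 16, 32: successive powers of 2.
Stream B = 36, 45, 55, 66, 78, 91: triangular numbers n(n+1)/2 for n = 8, 9, ….
The 13th slot belongs to stream A; its 7th term is 64.
Position 14 → stream B, term 7 = 105.

64, 105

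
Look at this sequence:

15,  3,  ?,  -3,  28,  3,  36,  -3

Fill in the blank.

21

Odd-indexed and even-indexed terms follow separate rules.
Track A: 15, ?, 28, 36 (triangular numbers n(n+1)/2 for n = 5, 6, …).
Track B: 3, -3, 3, -3 (alternating ±3).
Filling track A at index 2 by its rule yields 21.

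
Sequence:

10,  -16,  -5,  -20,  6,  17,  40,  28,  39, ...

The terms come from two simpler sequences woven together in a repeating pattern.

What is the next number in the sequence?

-80

Reading positions in blocks of 3 reveals the pattern ABB — 2 tracks woven together.
Track A: 10, -20, 40. Multiplying by -2 each time.
Track B: -16, -5, 6, 17, 28, 39. Arithmetic, step +11.
The 10th slot belongs to track A; its 4th term is -80.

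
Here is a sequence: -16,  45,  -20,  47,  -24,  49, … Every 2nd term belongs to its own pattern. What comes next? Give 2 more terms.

Odd-indexed and even-indexed terms follow separate rules.
Stream A: -16, -20, -24 — subtracting 4 each time.
Stream B: 45, 47, 49 — arithmetic, step +2.
Position 7 falls in stream A as its term 4, giving -28.
The 8th slot belongs to stream B; its 4th term is 51.

-28, 51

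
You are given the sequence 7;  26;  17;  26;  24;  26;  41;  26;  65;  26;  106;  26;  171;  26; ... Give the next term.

Odd-indexed and even-indexed terms follow separate rules.
Stream A: 7, 17, 24, 41, 65, 106, 171. Fibonacci-style (each term is the sum of the two before it).
Stream B: 26, 26, 26, 26, 26, 26, 26. The constant sequence 26.
Term 15 comes from stream A (its 8th entry): 277.

277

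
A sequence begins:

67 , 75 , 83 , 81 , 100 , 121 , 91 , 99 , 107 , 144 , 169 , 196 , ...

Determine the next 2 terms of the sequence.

Positions follow the repeating pattern AAABBB; grouping by letter gives 2 tracks.
Track A: 67, 75, 83, 91, 99, 107 (arithmetic, step +8).
Track B: 81, 100, 121, 144, 169, 196 (consecutive squares n² from n = 9).
Position 13 falls in track A as its term 7, giving 115.
Position 14 → track A, term 8 = 123.

115, 123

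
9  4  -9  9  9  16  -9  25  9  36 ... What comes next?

-9

Positions 1, 3, 5, … form one subsequence and positions 2, 4, 6, … form another.
Stream A = 9, -9, 9, -9, 9: oscillating between 9 and -9.
Stream B = 4, 9, 16, 25, 36: consecutive squares n² from n = 2.
Term 11 comes from stream A (its 6th entry): -9.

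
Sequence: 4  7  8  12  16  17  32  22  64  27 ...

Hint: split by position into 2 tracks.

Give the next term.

128

Taking every 2nd term gives 2 separate tracks.
Stream A: 4, 8, 16, 32, 64 — multiplying by 2 each time.
Stream B: 7, 12, 17, 22, 27 — arithmetic with common difference +5.
Position 11 → stream A, term 6 = 128.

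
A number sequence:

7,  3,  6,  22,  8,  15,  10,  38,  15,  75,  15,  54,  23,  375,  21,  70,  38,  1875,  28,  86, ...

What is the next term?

61

Taking every 4th term gives 4 separate tracks.
Subsequence A is 7, 8, 15, 23, 38, which is Fibonacci-style (each term is the sum of the two before it).
Subsequence B is 3, 15, 75, 375, 1875, which is geometric, ×5 each step.
Subsequence C is 6, 10, 15, 21, 28, which is triangular numbers starting at T_3.
Subsequence D is 22, 38, 54, 70, 86, which is arithmetic with common difference +16.
Term 21 comes from subsequence A (its 6th entry): 61.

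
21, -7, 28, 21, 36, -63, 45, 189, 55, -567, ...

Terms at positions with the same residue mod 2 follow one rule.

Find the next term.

66

Split by position mod 2 into 2 tracks.
Track A = 21, 28, 36, 45, 55: the triangular numbers T_6, T_7, ….
Track B = -7, 21, -63, 189, -567: a geometric progression (common ratio -3).
Position 11 → track A, term 6 = 66.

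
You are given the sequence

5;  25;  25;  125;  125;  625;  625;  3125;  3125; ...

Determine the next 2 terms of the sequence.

Split by position mod 2 into 2 tracks.
Track A: 5, 25, 125, 625, 3125 — a geometric progression (common ratio 5).
Track B: 25, 125, 625, 3125 — powers 5^2, 5^3, 5^4, ….
Position 10 falls in track B as its term 5, giving 15625.
Position 11 falls in track A as its term 6, giving 15625.

15625, 15625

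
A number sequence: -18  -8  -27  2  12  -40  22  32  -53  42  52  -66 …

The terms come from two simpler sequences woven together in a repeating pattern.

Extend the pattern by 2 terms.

The slot pattern repeats as AAB (period 3), so there are 2 interleaved tracks.
Subsequence A: -18, -8, 2, 12, 22, 32, 42, 52 — linear: a_n = -28 + 10·n.
Subsequence B: -27, -40, -53, -66 — subtracting 13 each time.
Position 13 → subsequence A, term 9 = 62.
Position 14 falls in subsequence A as its term 10, giving 72.

62, 72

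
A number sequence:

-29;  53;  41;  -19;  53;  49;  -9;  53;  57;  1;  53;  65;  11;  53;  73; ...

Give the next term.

21

Split by position mod 3 into 3 tracks.
Track A = -29, -19, -9, 1, 11: adding 10 each time.
Track B = 53, 53, 53, 53, 53: constant 53.
Track C = 41, 49, 57, 65, 73: arithmetic, step +8.
Position 16 → track A, term 6 = 21.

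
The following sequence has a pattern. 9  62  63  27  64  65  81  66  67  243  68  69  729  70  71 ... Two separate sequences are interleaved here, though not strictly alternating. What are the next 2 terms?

Reading positions in blocks of 3 reveals the pattern ABB — 2 tracks woven together.
Track A: 9, 27, 81, 243, 729. Powers of 3.
Track B: 62, 63, 64, 65, 66, 67, 68, 69, 70, 71. Arithmetic, step +1.
The 16th slot belongs to track A; its 6th term is 2187.
Position 17 falls in track B as its term 11, giving 72.

2187, 72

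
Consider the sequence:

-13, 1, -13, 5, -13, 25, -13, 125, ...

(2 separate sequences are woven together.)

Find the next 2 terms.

-13, 625

Taking every 2nd term gives 2 separate tracks.
Track A = -13, -13, -13, -13: always -13.
Track B = 1, 5, 25, 125: powers 5^0, 5^1, 5^2, ….
Position 9 → track A, term 5 = -13.
Position 10 → track B, term 5 = 625.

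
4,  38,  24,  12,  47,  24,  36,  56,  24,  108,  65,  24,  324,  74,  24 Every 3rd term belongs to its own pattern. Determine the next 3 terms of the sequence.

972, 83, 24

Split by position mod 3: positions 1, 4, 7, … form one track, and each other residue class forms its own.
Stream A: 4, 12, 36, 108, 324. Geometric with ratio 3.
Stream B: 38, 47, 56, 65, 74. Arithmetic with common difference +9.
Stream C: 24, 24, 24, 24, 24. Constant 24.
The 16th slot belongs to stream A; its 6th term is 972.
Position 17 falls in stream B as its term 6, giving 83.
The 18th slot belongs to stream C; its 6th term is 24.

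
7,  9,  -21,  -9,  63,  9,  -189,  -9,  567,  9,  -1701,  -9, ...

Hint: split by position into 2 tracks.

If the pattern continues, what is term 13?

Positions 1, 3, 5, … form one subsequence and positions 2, 4, 6, … form another.
Stream A: 7, -21, 63, -189, 567, -1701. Multiplying by -3 each time.
Stream B: 9, -9, 9, -9, 9, -9. Oscillating between 9 and -9.
Term 13 comes from stream A (its 7th entry): 5103.

5103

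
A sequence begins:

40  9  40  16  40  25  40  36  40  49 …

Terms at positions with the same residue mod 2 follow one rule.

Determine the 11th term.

40

The terms cycle through 2 interleaved subsequences.
Track A: 40, 40, 40, 40, 40 — constant 40.
Track B: 9, 16, 25, 36, 49 — the squares 3², 4², 5², ….
Term 11 comes from track A (its 6th entry): 40.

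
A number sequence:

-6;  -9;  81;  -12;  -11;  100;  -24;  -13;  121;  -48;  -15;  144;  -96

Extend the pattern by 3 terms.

Taking every 3rd term gives 3 separate tracks.
Track A: -6, -12, -24, -48, -96 — multiplying by 2 each time.
Track B: -9, -11, -13, -15 — linear: a_n = -7 − 2·n.
Track C: 81, 100, 121, 144 — consecutive squares n² from n = 9.
Position 14 → track B, term 5 = -17.
The 15th slot belongs to track C; its 5th term is 169.
Term 16 comes from track A (its 6th entry): -192.

-17, 169, -192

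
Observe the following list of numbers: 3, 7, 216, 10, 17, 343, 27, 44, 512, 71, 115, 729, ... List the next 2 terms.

186, 301

Reading positions in blocks of 3 reveals the pattern AAB — 2 tracks woven together.
Stream A = 3, 7, 10, 17, 27, 44, 71, 115: each term equals the sum of the previous two.
Stream B = 216, 343, 512, 729: consecutive cubes n³ from n = 6.
Term 13 comes from stream A (its 9th entry): 186.
Position 14 falls in stream A as its term 10, giving 301.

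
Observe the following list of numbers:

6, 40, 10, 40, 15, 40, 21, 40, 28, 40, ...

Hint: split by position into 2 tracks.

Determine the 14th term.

40

Positions 1, 3, 5, … form one subsequence and positions 2, 4, 6, … form another.
Subsequence A: 6, 10, 15, 21, 28 — triangular numbers starting at T_3.
Subsequence B: 40, 40, 40, 40, 40 — always 40.
The 14th slot belongs to subsequence B; its 7th term is 40.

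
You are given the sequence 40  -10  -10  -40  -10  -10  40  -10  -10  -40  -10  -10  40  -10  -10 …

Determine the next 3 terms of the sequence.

-40, -10, -10

The slot pattern repeats as ABB (period 3), so there are 2 interleaved tracks.
Track A is 40, -40, 40, -40, 40, which is the oscillation 40·(−1)^(n+1).
Track B is -10, -10, -10, -10, -10, -10, -10, -10, -10, -10, which is constant -10.
Position 16 falls in track A as its term 6, giving -40.
Term 17 comes from track B (its 11th entry): -10.
Term 18 comes from track B (its 12th entry): -10.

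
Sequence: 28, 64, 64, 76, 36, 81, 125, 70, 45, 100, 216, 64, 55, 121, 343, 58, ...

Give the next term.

Taking every 4th term gives 4 separate tracks.
Track A is 28, 36, 45, 55, which is the triangular numbers T_7, T_8, ….
Track B is 64, 81, 100, 121, which is the squares 8², 9², 10², ….
Track C is 64, 125, 216, 343, which is consecutive cubes n³ from n = 4.
Track D is 76, 70, 64, 58, which is linear: a_n = 82 − 6·n.
The 17th slot belongs to track A; its 5th term is 66.

66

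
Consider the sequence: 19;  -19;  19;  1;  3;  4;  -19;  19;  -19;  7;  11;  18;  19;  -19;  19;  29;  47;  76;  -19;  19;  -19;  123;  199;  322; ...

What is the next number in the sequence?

19

The slot pattern repeats as AAABBB (period 6), so there are 2 interleaved tracks.
Track A: 19, -19, 19, -19, 19, -19, 19, -19, 19, -19, 19, -19 — the oscillation 19·(−1)^(n+1).
Track B: 1, 3, 4, 7, 11, 18, 29, 47, 76, 123, 199, 322 — each term equals the sum of the previous two.
The 25th slot belongs to track A; its 13th term is 19.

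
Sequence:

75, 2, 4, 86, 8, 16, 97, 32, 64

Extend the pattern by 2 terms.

Positions follow the repeating pattern ABB; grouping by letter gives 2 tracks.
Track A: 75, 86, 97 (linear: a_n = 64 + 11·n).
Track B: 2, 4, 8, 16, 32, 64 (powers of 2).
The 10th slot belongs to track A; its 4th term is 108.
Position 11 → track B, term 7 = 128.

108, 128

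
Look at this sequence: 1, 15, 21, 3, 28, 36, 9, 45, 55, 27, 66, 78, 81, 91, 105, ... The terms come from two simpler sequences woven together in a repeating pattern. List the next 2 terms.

243, 120

The slot pattern repeats as ABB (period 3), so there are 2 interleaved tracks.
Track A: 1, 3, 9, 27, 81 (powers of 3).
Track B: 15, 21, 28, 36, 45, 55, 66, 78, 91, 105 (the triangular numbers T_5, T_6, …).
The 16th slot belongs to track A; its 6th term is 243.
Term 17 comes from track B (its 11th entry): 120.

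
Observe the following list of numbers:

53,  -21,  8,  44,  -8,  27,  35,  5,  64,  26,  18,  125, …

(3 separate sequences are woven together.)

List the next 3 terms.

Split by position mod 3 into 3 tracks.
Stream A: 53, 44, 35, 26. Arithmetic, step −9.
Stream B: -21, -8, 5, 18. Adding 13 each time.
Stream C: 8, 27, 64, 125. The cubes 2³, 3³, 4³, ….
Position 13 falls in stream A as its term 5, giving 17.
Term 14 comes from stream B (its 5th entry): 31.
The 15th slot belongs to stream C; its 5th term is 216.

17, 31, 216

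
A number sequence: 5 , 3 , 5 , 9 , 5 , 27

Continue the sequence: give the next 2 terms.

The terms cycle through 2 interleaved subsequences.
Track A: 5, 5, 5 (the constant sequence 5).
Track B: 3, 9, 27 (successive powers of 3).
Position 7 falls in track A as its term 4, giving 5.
Position 8 falls in track B as its term 4, giving 81.

5, 81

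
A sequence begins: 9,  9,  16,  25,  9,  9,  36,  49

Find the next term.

Reading positions in blocks of 4 reveals the pattern AABB — 2 tracks woven together.
Stream A is 9, 9, 9, 9, which is always 9.
Stream B is 16, 25, 36, 49, which is perfect squares starting at 4².
The 9th slot belongs to stream A; its 5th term is 9.

9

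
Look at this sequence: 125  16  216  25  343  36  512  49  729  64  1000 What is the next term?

81

Odd-indexed and even-indexed terms follow separate rules.
Stream A: 125, 216, 343, 512, 729, 1000. Perfect cubes starting at 5³.
Stream B: 16, 25, 36, 49, 64. The squares 4², 5², 6², ….
The 12th slot belongs to stream B; its 6th term is 81.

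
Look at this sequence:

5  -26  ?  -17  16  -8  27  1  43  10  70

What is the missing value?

11

Taking every 2nd term gives 2 separate tracks.
Subsequence A: 5, ?, 16, 27, 43, 70. Each term equals the sum of the previous two.
Subsequence B: -26, -17, -8, 1, 10. Adding 9 each time.
So the missing entry in subsequence A is 11.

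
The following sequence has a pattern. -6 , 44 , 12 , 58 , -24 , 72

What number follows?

Taking every 2nd term gives 2 separate tracks.
Track A: -6, 12, -24 — a geometric progression (common ratio -2).
Track B: 44, 58, 72 — arithmetic with common difference +14.
Position 7 → track A, term 4 = 48.

48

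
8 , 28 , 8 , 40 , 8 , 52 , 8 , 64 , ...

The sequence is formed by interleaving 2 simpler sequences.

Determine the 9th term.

Positions 1, 3, 5, … form one subsequence and positions 2, 4, 6, … form another.
Stream A = 8, 8, 8, 8: constant 8.
Stream B = 28, 40, 52, 64: arithmetic with common difference +12.
Position 9 → stream A, term 5 = 8.

8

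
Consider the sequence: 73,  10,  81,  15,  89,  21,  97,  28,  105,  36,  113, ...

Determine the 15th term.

129

Positions 1, 3, 5, … form one subsequence and positions 2, 4, 6, … form another.
Track A: 73, 81, 89, 97, 105, 113 (adding 8 each time).
Track B: 10, 15, 21, 28, 36 (the triangular numbers T_4, T_5, …).
Position 15 → track A, term 8 = 129.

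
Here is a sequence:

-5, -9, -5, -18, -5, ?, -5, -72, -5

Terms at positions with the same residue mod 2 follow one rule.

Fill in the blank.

-36

Taking every 2nd term gives 2 separate tracks.
Stream A: -5, -5, -5, -5, -5 (constant -5).
Stream B: -9, -18, ?, -72 (geometric with ratio 2).
So the missing entry in stream B is -36.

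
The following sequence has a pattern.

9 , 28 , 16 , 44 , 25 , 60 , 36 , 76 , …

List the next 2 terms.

The terms cycle through 2 interleaved subsequences.
Track A: 9, 16, 25, 36 (perfect squares starting at 3²).
Track B: 28, 44, 60, 76 (arithmetic, step +16).
Position 9 → track A, term 5 = 49.
Position 10 falls in track B as its term 5, giving 92.

49, 92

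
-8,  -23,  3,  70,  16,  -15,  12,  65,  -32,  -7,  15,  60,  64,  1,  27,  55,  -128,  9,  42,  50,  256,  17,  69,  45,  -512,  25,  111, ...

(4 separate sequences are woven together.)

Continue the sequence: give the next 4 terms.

The terms cycle through 4 interleaved subsequences.
Subsequence A = -8, 16, -32, 64, -128, 256, -512: geometric, ×-2 each step.
Subsequence B = -23, -15, -7, 1, 9, 17, 25: adding 8 each time.
Subsequence C = 3, 12, 15, 27, 42, 69, 111: Fibonacci-style (each term is the sum of the two before it).
Subsequence D = 70, 65, 60, 55, 50, 45: linear: a_n = 75 − 5·n.
Position 28 → subsequence D, term 7 = 40.
Position 29 → subsequence A, term 8 = 1024.
Position 30 → subsequence B, term 8 = 33.
Term 31 comes from subsequence C (its 8th entry): 180.

40, 1024, 33, 180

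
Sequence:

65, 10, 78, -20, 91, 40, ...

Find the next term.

104

Odd-indexed and even-indexed terms follow separate rules.
Track A: 65, 78, 91. Linear: a_n = 52 + 13·n.
Track B: 10, -20, 40. Geometric with ratio -2.
Position 7 falls in track A as its term 4, giving 104.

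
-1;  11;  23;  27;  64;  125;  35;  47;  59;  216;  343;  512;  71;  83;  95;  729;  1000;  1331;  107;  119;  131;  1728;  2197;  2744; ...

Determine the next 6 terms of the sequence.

143, 155, 167, 3375, 4096, 4913

Positions follow the repeating pattern AAABBB; grouping by letter gives 2 tracks.
Track A is -1, 11, 23, 35, 47, 59, 71, 83, 95, 107, 119, 131, which is arithmetic with common difference +12.
Track B is 27, 64, 125, 216, 343, 512, 729, 1000, 1331, 1728, 2197, 2744, which is consecutive cubes n³ from n = 3.
Position 25 falls in track A as its term 13, giving 143.
Position 26 → track A, term 14 = 155.
Term 27 comes from track A (its 15th entry): 167.
Position 28 → track B, term 13 = 3375.
Position 29 → track B, term 14 = 4096.
The 30th slot belongs to track B; its 15th term is 4913.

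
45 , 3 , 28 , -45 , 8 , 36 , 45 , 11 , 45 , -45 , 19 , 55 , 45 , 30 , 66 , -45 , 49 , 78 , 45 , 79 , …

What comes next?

91

Read the sequence 3 terms at a time; column i is its own pattern.
Track A: 45, -45, 45, -45, 45, -45, 45. The oscillation 45·(−1)^(n+1).
Track B: 3, 8, 11, 19, 30, 49, 79. Fibonacci-style (each term is the sum of the two before it).
Track C: 28, 36, 45, 55, 66, 78. Triangular numbers n(n+1)/2 for n = 7, 8, ….
Term 21 comes from track C (its 7th entry): 91.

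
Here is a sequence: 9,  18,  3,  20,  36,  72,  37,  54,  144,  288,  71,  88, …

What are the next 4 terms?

Positions follow the repeating pattern AABB; grouping by letter gives 2 tracks.
Subsequence A: 9, 18, 36, 72, 144, 288. Geometric with ratio 2.
Subsequence B: 3, 20, 37, 54, 71, 88. Adding 17 each time.
Position 13 falls in subsequence A as its term 7, giving 576.
The 14th slot belongs to subsequence A; its 8th term is 1152.
The 15th slot belongs to subsequence B; its 7th term is 105.
Position 16 → subsequence B, term 8 = 122.

576, 1152, 105, 122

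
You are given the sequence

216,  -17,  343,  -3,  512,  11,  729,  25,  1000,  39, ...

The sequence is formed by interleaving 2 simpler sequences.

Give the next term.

1331

Taking every 2nd term gives 2 separate tracks.
Stream A: 216, 343, 512, 729, 1000 — consecutive cubes n³ from n = 6.
Stream B: -17, -3, 11, 25, 39 — arithmetic, step +14.
Term 11 comes from stream A (its 6th entry): 1331.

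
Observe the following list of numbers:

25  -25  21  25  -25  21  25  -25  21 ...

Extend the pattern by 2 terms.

The slot pattern repeats as AAB (period 3), so there are 2 interleaved tracks.
Track A = 25, -25, 25, -25, 25, -25: the oscillation 25·(−1)^(n+1).
Track B = 21, 21, 21: constant 21.
Term 10 comes from track A (its 7th entry): 25.
The 11th slot belongs to track A; its 8th term is -25.

25, -25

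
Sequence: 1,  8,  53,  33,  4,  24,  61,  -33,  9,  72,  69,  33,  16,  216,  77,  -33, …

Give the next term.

25

Split by position mod 4: positions 1, 5, 9, … form one track, and each other residue class forms its own.
Track A: 1, 4, 9, 16 — perfect squares starting at 1².
Track B: 8, 24, 72, 216 — geometric with ratio 3.
Track C: 53, 61, 69, 77 — arithmetic, step +8.
Track D: 33, -33, 33, -33 — oscillating between 33 and -33.
Position 17 falls in track A as its term 5, giving 25.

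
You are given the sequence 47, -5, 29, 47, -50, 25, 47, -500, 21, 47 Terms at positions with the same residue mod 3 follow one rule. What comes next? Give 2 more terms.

-5000, 17

Split by position mod 3: positions 1, 4, 7, … form one track, and each other residue class forms its own.
Track A: 47, 47, 47, 47. Constant 47.
Track B: -5, -50, -500. Geometric, ×10 each step.
Track C: 29, 25, 21. Arithmetic, step −4.
Position 11 falls in track B as its term 4, giving -5000.
The 12th slot belongs to track C; its 4th term is 17.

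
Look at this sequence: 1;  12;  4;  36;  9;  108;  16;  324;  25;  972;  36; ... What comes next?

2916

Odd-indexed and even-indexed terms follow separate rules.
Track A = 1, 4, 9, 16, 25, 36: the squares 1², 2², 3², ….
Track B = 12, 36, 108, 324, 972: geometric, ×3 each step.
Position 12 → track B, term 6 = 2916.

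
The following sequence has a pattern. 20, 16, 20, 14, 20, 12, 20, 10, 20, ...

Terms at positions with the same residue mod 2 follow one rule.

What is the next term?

Taking every 2nd term gives 2 separate tracks.
Subsequence A = 20, 20, 20, 20, 20: always 20.
Subsequence B = 16, 14, 12, 10: subtracting 2 each time.
Term 10 comes from subsequence B (its 5th entry): 8.

8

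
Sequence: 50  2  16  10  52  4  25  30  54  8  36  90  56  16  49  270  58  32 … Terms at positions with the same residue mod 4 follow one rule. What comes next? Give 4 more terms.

The terms cycle through 4 interleaved subsequences.
Track A is 50, 52, 54, 56, 58, which is arithmetic with common difference +2.
Track B is 2, 4, 8, 16, 32, which is powers 2^1, 2^2, 2^3, ….
Track C is 16, 25, 36, 49, which is the squares 4², 5², 6², ….
Track D is 10, 30, 90, 270, which is geometric with ratio 3.
Term 19 comes from track C (its 5th entry): 64.
Position 20 → track D, term 5 = 810.
Position 21 → track A, term 6 = 60.
Position 22 falls in track B as its term 6, giving 64.

64, 810, 60, 64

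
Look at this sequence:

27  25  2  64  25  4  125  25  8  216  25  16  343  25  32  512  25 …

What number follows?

Taking every 3rd term gives 3 separate tracks.
Track A: 27, 64, 125, 216, 343, 512. Consecutive cubes n³ from n = 3.
Track B: 25, 25, 25, 25, 25, 25. The constant sequence 25.
Track C: 2, 4, 8, 16, 32. Successive powers of 2.
The 18th slot belongs to track C; its 6th term is 64.

64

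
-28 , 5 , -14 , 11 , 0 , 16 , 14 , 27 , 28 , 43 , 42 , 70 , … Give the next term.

Split by position mod 2 into 2 tracks.
Track A = -28, -14, 0, 14, 28, 42: arithmetic, step +14.
Track B = 5, 11, 16, 27, 43, 70: Fibonacci-style (each term is the sum of the two before it).
Position 13 falls in track A as its term 7, giving 56.

56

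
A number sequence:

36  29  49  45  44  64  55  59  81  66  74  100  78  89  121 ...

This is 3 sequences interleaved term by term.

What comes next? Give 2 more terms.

91, 104

Split by position mod 3: positions 1, 4, 7, … form one track, and each other residue class forms its own.
Stream A = 36, 45, 55, 66, 78: triangular numbers starting at T_8.
Stream B = 29, 44, 59, 74, 89: arithmetic, step +15.
Stream C = 49, 64, 81, 100, 121: the squares 7², 8², 9², ….
Term 16 comes from stream A (its 6th entry): 91.
Position 17 falls in stream B as its term 6, giving 104.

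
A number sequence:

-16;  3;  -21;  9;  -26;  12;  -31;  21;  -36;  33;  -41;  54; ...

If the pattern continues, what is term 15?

-51

Positions 1, 3, 5, … form one subsequence and positions 2, 4, 6, … form another.
Track A: -16, -21, -26, -31, -36, -41. Subtracting 5 each time.
Track B: 3, 9, 12, 21, 33, 54. Each term equals the sum of the previous two.
Position 15 → track A, term 8 = -51.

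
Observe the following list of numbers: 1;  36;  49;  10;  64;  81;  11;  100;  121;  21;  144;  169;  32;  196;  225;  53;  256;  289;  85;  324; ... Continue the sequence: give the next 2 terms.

Reading positions in blocks of 3 reveals the pattern ABB — 2 tracks woven together.
Track A: 1, 10, 11, 21, 32, 53, 85 (Fibonacci-style (each term is the sum of the two before it)).
Track B: 36, 49, 64, 81, 100, 121, 144, 169, 196, 225, 256, 289, 324 (perfect squares starting at 6²).
Position 21 → track B, term 14 = 361.
Position 22 falls in track A as its term 8, giving 138.

361, 138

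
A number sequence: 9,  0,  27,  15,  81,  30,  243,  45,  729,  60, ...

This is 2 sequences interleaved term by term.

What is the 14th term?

Positions 1, 3, 5, … form one subsequence and positions 2, 4, 6, … form another.
Track A: 9, 27, 81, 243, 729 — powers of 3.
Track B: 0, 15, 30, 45, 60 — adding 15 each time.
The 14th slot belongs to track B; its 7th term is 90.

90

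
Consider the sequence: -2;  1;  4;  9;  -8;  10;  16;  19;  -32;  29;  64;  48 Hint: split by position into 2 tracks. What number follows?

-128

Odd-indexed and even-indexed terms follow separate rules.
Track A: -2, 4, -8, 16, -32, 64 (multiplying by -2 each time).
Track B: 1, 9, 10, 19, 29, 48 (each term equals the sum of the previous two).
Position 13 falls in track A as its term 7, giving -128.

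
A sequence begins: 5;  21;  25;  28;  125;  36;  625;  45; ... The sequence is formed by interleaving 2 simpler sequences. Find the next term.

3125

Odd-indexed and even-indexed terms follow separate rules.
Stream A = 5, 25, 125, 625: powers 5^1, 5^2, 5^3, ….
Stream B = 21, 28, 36, 45: triangular numbers n(n+1)/2 for n = 6, 7, ….
Term 9 comes from stream A (its 5th entry): 3125.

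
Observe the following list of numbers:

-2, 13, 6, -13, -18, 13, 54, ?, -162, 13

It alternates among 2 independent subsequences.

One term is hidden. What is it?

-13

Positions 1, 3, 5, … form one subsequence and positions 2, 4, 6, … form another.
Track A is -2, 6, -18, 54, -162, which is geometric with ratio -3.
Track B is 13, -13, 13, ?, 13, which is alternating ±13.
So the missing entry in track B is -13.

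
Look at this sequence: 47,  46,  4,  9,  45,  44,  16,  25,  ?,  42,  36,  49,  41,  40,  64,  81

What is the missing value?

Reading positions in blocks of 4 reveals the pattern AABB — 2 tracks woven together.
Subsequence A = 47, 46, 45, 44, ?, 42, 41, 40: arithmetic, step −1.
Subsequence B = 4, 9, 16, 25, 36, 49, 64, 81: perfect squares starting at 2².
Filling subsequence A at index 5 by its rule yields 43.

43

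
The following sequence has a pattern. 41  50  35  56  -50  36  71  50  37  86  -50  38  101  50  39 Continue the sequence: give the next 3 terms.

Split by position mod 3: positions 1, 4, 7, … form one track, and each other residue class forms its own.
Track A: 41, 56, 71, 86, 101. Adding 15 each time.
Track B: 50, -50, 50, -50, 50. The oscillation 50·(−1)^(n+1).
Track C: 35, 36, 37, 38, 39. Adding 1 each time.
Term 16 comes from track A (its 6th entry): 116.
Term 17 comes from track B (its 6th entry): -50.
The 18th slot belongs to track C; its 6th term is 40.

116, -50, 40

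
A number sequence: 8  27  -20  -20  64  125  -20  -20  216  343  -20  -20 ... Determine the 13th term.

Reading positions in blocks of 4 reveals the pattern AABB — 2 tracks woven together.
Track A: 8, 27, 64, 125, 216, 343. Consecutive cubes n³ from n = 2.
Track B: -20, -20, -20, -20, -20, -20. Constant -20.
Position 13 falls in track A as its term 7, giving 512.

512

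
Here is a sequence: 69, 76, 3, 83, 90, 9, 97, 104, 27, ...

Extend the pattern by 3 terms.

The slot pattern repeats as AAB (period 3), so there are 2 interleaved tracks.
Stream A: 69, 76, 83, 90, 97, 104. Adding 7 each time.
Stream B: 3, 9, 27. Geometric, ×3 each step.
Position 10 → stream A, term 7 = 111.
Position 11 → stream A, term 8 = 118.
The 12th slot belongs to stream B; its 4th term is 81.

111, 118, 81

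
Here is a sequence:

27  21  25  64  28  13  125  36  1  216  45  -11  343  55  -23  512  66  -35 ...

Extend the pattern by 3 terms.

Split by position mod 3 into 3 tracks.
Track A is 27, 64, 125, 216, 343, 512, which is perfect cubes starting at 3³.
Track B is 21, 28, 36, 45, 55, 66, which is the triangular numbers T_6, T_7, ….
Track C is 25, 13, 1, -11, -23, -35, which is arithmetic with common difference −12.
Term 19 comes from track A (its 7th entry): 729.
The 20th slot belongs to track B; its 7th term is 78.
Term 21 comes from track C (its 7th entry): -47.

729, 78, -47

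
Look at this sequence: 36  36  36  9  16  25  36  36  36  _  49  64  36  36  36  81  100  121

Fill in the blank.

36

The slot pattern repeats as AAABBB (period 6), so there are 2 interleaved tracks.
Stream A = 36, 36, 36, 36, 36, 36, 36, 36, 36: constant 36.
Stream B = 9, 16, 25, ?, 49, 64, 81, 100, 121: consecutive squares n² from n = 3.
Filling stream B at index 4 by its rule yields 36.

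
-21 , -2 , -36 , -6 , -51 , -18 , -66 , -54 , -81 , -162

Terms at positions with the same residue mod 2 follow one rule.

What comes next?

The terms cycle through 2 interleaved subsequences.
Track A = -21, -36, -51, -66, -81: linear: a_n = -6 − 15·n.
Track B = -2, -6, -18, -54, -162: multiplying by 3 each time.
Term 11 comes from track A (its 6th entry): -96.

-96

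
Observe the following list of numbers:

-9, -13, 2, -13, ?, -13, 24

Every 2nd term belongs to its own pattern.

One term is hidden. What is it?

13

Odd-indexed and even-indexed terms follow separate rules.
Stream A = -9, 2, ?, 24: linear: a_n = -20 + 11·n.
Stream B = -13, -13, -13: the constant sequence -13.
Stream A's pattern makes the blank 13.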